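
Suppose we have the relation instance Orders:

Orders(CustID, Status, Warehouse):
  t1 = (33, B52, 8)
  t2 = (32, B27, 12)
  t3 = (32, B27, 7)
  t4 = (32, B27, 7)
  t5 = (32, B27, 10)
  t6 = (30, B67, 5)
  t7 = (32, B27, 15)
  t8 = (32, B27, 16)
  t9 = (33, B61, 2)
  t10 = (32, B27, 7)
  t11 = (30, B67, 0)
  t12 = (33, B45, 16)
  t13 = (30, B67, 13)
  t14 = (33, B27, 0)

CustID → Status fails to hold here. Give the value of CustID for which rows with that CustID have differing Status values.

CustID=33: rows 1, 9, 12, 14 → Status takes values {B52, B61, B45, B27} — violation
CustID=32: rows 2, 3, 4, 5, 7, 8, 10 → Status = B27, B27, B27, B27, B27, B27, B27 ✓
CustID=30: rows 6, 11, 13 → Status = B67, B67, B67 ✓
The only CustID value with inconsistent Status is CustID=33.

33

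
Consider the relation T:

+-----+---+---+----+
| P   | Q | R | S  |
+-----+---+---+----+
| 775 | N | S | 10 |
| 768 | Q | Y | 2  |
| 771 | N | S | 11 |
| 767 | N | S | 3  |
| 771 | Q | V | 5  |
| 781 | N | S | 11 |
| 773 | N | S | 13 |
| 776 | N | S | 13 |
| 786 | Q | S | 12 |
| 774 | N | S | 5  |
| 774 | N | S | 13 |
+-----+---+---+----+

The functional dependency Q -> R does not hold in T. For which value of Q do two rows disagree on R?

Q

Q=N: 8 rows → R = S, S, S, S, S, S, S, S ✓
Q=Q: 3 rows → R takes values {Y, V, S} — violation
The only Q value with inconsistent R is Q=Q.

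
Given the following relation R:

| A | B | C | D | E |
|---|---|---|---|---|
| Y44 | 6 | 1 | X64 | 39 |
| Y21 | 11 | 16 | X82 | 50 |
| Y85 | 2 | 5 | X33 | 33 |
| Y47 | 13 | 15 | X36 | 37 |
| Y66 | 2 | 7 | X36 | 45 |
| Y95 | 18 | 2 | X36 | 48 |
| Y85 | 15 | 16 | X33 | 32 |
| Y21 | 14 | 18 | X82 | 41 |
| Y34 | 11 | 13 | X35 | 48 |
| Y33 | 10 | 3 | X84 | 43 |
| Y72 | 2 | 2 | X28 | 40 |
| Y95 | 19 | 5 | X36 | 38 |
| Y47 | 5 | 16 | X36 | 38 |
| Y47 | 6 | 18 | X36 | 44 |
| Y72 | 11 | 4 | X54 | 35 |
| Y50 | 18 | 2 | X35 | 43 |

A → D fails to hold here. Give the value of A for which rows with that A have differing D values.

A=Y44: 1 row → D = X64 ✓
A=Y21: 2 rows → D = X82, X82 ✓
A=Y85: 2 rows → D = X33, X33 ✓
A=Y47: 3 rows → D = X36, X36, X36 ✓
A=Y66: 1 row → D = X36 ✓
A=Y95: 2 rows → D = X36, X36 ✓
A=Y34: 1 row → D = X35 ✓
A=Y33: 1 row → D = X84 ✓
A=Y72: 2 rows → D takes values {X28, X54} — violation
A=Y50: 1 row → D = X35 ✓
The only A value with inconsistent D is A=Y72.

Y72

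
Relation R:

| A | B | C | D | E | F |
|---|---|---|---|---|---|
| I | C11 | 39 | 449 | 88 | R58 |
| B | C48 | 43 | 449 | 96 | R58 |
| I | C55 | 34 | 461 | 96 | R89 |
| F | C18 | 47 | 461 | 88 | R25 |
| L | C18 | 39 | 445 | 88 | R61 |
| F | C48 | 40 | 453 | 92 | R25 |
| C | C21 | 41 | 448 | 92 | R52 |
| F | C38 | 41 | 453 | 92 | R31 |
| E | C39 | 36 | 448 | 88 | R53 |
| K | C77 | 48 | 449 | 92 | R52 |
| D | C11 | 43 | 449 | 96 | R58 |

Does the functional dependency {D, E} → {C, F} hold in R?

(D=449, E=88): 1 row → {C,F} = (39, R58) ✓
(D=449, E=96): 2 rows → {C,F} = (43, R58), (43, R58) ✓
(D=461, E=96): 1 row → {C,F} = (34, R89) ✓
(D=461, E=88): 1 row → {C,F} = (47, R25) ✓
(D=445, E=88): 1 row → {C,F} = (39, R61) ✓
(D=453, E=92): 2 rows → {C,F} takes values {(40, R25), (41, R31)} — violation
(D=448, E=92): 1 row → {C,F} = (41, R52) ✓
(D=448, E=88): 1 row → {C,F} = (36, R53) ✓
(D=449, E=92): 1 row → {C,F} = (48, R52) ✓
Two rows agree on {D, E} but differ on {C, F}, so {D, E} → {C, F} does not hold.

No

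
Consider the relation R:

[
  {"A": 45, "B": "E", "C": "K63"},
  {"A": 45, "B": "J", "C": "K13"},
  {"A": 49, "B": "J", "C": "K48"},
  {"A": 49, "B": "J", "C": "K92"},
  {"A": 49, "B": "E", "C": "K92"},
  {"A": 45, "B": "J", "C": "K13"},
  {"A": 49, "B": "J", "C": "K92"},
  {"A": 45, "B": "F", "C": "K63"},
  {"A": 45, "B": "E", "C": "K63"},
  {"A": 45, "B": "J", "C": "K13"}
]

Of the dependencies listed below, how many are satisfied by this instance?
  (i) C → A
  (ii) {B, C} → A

2

(i) C → A: every LHS value maps to a single RHS value — holds.
(ii) {B, C} → A: every LHS value maps to a single RHS value — holds.
2 of the 2 dependencies hold.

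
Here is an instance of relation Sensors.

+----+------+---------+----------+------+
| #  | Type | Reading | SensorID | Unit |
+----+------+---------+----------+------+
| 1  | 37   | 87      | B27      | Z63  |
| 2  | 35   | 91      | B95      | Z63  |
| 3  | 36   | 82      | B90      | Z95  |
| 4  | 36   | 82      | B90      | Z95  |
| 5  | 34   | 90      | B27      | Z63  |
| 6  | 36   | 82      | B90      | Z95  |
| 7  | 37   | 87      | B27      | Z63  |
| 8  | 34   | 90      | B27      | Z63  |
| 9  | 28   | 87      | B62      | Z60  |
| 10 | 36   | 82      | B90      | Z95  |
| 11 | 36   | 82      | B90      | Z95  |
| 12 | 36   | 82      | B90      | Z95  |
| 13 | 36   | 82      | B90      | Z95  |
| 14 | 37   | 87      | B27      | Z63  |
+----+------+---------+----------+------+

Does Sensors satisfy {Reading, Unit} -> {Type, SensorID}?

(Reading=87, Unit=Z63): rows 1, 7, 14 → {Type,SensorID} = (37, B27), (37, B27), (37, B27) ✓
(Reading=91, Unit=Z63): row 2 → {Type,SensorID} = (35, B95) ✓
(Reading=82, Unit=Z95): rows 3, 4, 6, 10, 11, 12, 13 → {Type,SensorID} = (36, B90), (36, B90), (36, B90), (36, B90), (36, B90), (36, B90), (36, B90) ✓
(Reading=90, Unit=Z63): rows 5, 8 → {Type,SensorID} = (34, B27), (34, B27) ✓
(Reading=87, Unit=Z60): row 9 → {Type,SensorID} = (28, B62) ✓
Every {Reading, Unit} value is associated with a single {Type, SensorID} value, so {Reading, Unit} -> {Type, SensorID} holds.

Yes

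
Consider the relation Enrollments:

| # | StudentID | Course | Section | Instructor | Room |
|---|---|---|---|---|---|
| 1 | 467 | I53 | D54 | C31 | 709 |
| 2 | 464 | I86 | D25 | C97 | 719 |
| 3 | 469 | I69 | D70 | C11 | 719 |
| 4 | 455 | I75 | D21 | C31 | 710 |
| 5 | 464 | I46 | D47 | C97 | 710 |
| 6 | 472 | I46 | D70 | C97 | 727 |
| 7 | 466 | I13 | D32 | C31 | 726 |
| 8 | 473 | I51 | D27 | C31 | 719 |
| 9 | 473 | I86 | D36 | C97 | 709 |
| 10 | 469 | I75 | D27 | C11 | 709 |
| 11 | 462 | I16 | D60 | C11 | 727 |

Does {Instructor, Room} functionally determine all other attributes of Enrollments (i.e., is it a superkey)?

All 11 rows have distinct {Instructor, Room} values, so {Instructor, Room} → (all attributes) holds and {Instructor, Room} is a superkey.

Yes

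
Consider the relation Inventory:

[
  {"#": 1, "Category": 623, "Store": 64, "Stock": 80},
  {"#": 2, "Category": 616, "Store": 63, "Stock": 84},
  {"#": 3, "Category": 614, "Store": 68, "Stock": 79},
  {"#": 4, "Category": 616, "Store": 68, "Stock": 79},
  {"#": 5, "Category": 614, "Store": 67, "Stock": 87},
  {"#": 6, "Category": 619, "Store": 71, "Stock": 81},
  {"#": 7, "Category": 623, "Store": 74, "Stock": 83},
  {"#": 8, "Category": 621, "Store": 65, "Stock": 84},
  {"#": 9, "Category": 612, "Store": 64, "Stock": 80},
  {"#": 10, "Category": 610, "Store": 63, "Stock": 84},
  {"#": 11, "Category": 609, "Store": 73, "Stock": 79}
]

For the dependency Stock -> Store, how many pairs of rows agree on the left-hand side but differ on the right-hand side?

Stock=80: all 2 rows agree on Store — 0 pairs.
Stock=84: violating pairs (2,8), (8,10) — 2 pairs.
Stock=79: violating pairs (3,11), (4,11) — 2 pairs.

4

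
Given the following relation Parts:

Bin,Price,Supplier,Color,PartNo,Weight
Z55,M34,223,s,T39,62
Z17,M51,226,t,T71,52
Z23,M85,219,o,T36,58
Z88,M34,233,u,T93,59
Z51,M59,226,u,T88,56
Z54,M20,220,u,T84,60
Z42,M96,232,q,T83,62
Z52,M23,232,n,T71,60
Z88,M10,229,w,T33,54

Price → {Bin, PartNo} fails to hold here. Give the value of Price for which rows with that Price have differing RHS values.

M34

Price=M34: 2 rows → {Bin,PartNo} takes values {(Z55, T39), (Z88, T93)} — violation
Price=M51: 1 row → {Bin,PartNo} = (Z17, T71) ✓
Price=M85: 1 row → {Bin,PartNo} = (Z23, T36) ✓
Price=M59: 1 row → {Bin,PartNo} = (Z51, T88) ✓
Price=M20: 1 row → {Bin,PartNo} = (Z54, T84) ✓
Price=M96: 1 row → {Bin,PartNo} = (Z42, T83) ✓
Price=M23: 1 row → {Bin,PartNo} = (Z52, T71) ✓
Price=M10: 1 row → {Bin,PartNo} = (Z88, T33) ✓
The only Price value with inconsistent RHS is Price=M34.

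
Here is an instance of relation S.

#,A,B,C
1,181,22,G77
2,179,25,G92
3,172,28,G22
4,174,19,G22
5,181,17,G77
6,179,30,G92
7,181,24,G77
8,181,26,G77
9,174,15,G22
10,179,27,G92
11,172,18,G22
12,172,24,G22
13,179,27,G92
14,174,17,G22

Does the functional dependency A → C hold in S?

A=181: rows 1, 5, 7, 8 → C = G77, G77, G77, G77 ✓
A=179: rows 2, 6, 10, 13 → C = G92, G92, G92, G92 ✓
A=172: rows 3, 11, 12 → C = G22, G22, G22 ✓
A=174: rows 4, 9, 14 → C = G22, G22, G22 ✓
Every A value is associated with a single C value, so A → C holds.

Yes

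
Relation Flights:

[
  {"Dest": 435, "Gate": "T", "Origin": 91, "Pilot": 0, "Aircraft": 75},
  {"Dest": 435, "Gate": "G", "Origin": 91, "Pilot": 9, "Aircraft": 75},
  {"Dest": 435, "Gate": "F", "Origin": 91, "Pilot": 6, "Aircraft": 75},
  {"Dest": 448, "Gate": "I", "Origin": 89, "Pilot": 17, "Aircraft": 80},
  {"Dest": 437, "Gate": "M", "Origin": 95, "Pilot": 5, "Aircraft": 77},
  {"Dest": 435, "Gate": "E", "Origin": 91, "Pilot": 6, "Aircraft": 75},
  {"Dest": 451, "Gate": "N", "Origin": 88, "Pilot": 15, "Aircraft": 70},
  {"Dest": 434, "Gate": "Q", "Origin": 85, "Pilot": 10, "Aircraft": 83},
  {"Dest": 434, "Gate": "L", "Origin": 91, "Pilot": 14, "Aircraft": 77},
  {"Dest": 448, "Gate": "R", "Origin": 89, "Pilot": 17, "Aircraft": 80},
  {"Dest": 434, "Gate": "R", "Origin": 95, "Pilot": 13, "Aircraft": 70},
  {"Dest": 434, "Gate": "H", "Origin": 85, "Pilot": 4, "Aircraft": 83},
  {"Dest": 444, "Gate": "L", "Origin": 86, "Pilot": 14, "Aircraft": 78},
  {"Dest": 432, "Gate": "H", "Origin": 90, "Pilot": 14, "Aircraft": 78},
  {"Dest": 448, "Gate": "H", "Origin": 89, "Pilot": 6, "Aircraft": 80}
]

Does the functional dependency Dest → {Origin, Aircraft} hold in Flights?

No

Dest=435: 4 rows → {Origin,Aircraft} = (91, 75), (91, 75), (91, 75), (91, 75) ✓
Dest=448: 3 rows → {Origin,Aircraft} = (89, 80), (89, 80), (89, 80) ✓
Dest=437: 1 row → {Origin,Aircraft} = (95, 77) ✓
Dest=451: 1 row → {Origin,Aircraft} = (88, 70) ✓
Dest=434: 4 rows → {Origin,Aircraft} takes values {(85, 83), (91, 77), (95, 70)} — violation
Dest=444: 1 row → {Origin,Aircraft} = (86, 78) ✓
Dest=432: 1 row → {Origin,Aircraft} = (90, 78) ✓
Two rows agree on Dest but differ on {Origin, Aircraft}, so Dest → {Origin, Aircraft} does not hold.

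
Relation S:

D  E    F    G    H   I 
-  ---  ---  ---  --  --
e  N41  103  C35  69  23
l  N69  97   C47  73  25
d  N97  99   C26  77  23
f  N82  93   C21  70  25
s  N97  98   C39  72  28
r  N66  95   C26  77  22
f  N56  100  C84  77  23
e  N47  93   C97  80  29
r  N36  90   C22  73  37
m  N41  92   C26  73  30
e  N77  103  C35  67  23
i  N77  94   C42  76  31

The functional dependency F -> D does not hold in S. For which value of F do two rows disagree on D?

F=103: 2 rows → D = e, e ✓
F=97: 1 row → D = l ✓
F=99: 1 row → D = d ✓
F=93: 2 rows → D takes values {f, e} — violation
F=98: 1 row → D = s ✓
F=95: 1 row → D = r ✓
F=100: 1 row → D = f ✓
F=90: 1 row → D = r ✓
F=92: 1 row → D = m ✓
F=94: 1 row → D = i ✓
The only F value with inconsistent D is F=93.

93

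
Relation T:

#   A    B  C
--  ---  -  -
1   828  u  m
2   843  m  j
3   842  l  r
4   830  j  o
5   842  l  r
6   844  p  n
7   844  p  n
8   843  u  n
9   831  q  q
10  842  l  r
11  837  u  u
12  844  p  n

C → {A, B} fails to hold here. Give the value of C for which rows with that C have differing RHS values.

C=m: row 1 → {A,B} = (828, u) ✓
C=j: row 2 → {A,B} = (843, m) ✓
C=r: rows 3, 5, 10 → {A,B} = (842, l), (842, l), (842, l) ✓
C=o: row 4 → {A,B} = (830, j) ✓
C=n: rows 6, 7, 8, 12 → {A,B} takes values {(844, p), (843, u)} — violation
C=q: row 9 → {A,B} = (831, q) ✓
C=u: row 11 → {A,B} = (837, u) ✓
The only C value with inconsistent RHS is C=n.

n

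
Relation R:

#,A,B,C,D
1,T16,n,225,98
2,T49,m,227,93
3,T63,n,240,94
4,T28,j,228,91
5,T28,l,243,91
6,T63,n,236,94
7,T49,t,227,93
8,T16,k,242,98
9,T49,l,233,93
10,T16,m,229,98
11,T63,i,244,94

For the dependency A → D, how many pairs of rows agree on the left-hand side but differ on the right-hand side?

0

A=T16: all 3 rows agree on D — 0 pairs.
A=T49: all 3 rows agree on D — 0 pairs.
A=T63: all 3 rows agree on D — 0 pairs.
A=T28: all 2 rows agree on D — 0 pairs.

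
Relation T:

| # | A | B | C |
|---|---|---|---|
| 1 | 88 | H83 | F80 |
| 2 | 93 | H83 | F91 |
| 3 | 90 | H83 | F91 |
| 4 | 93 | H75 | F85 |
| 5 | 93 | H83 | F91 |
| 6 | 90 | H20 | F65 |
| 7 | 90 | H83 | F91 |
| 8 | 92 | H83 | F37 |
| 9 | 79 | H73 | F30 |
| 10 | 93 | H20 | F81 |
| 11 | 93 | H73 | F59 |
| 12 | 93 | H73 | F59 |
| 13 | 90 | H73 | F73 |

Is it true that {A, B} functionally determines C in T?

(A=88, B=H83): row 1 → C = F80 ✓
(A=93, B=H83): rows 2, 5 → C = F91, F91 ✓
(A=90, B=H83): rows 3, 7 → C = F91, F91 ✓
(A=93, B=H75): row 4 → C = F85 ✓
(A=90, B=H20): row 6 → C = F65 ✓
(A=92, B=H83): row 8 → C = F37 ✓
(A=79, B=H73): row 9 → C = F30 ✓
(A=93, B=H20): row 10 → C = F81 ✓
(A=93, B=H73): rows 11, 12 → C = F59, F59 ✓
(A=90, B=H73): row 13 → C = F73 ✓
Every {A, B} value is associated with a single C value, so {A, B} -> C holds.

Yes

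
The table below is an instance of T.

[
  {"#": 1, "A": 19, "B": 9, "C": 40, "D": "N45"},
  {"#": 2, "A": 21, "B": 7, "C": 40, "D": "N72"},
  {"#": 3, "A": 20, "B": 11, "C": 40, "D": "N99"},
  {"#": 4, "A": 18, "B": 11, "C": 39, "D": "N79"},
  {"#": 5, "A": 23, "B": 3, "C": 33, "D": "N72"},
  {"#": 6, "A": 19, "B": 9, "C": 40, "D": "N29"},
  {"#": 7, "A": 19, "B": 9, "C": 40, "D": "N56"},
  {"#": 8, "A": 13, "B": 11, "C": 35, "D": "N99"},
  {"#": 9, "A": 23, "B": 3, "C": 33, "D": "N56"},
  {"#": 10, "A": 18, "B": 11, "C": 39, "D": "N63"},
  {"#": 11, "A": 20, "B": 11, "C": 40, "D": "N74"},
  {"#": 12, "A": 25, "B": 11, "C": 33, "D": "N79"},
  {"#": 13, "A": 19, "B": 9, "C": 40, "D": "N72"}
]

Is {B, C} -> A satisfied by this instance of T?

Yes

(B=9, C=40): rows 1, 6, 7, 13 → A = 19, 19, 19, 19 ✓
(B=7, C=40): row 2 → A = 21 ✓
(B=11, C=40): rows 3, 11 → A = 20, 20 ✓
(B=11, C=39): rows 4, 10 → A = 18, 18 ✓
(B=3, C=33): rows 5, 9 → A = 23, 23 ✓
(B=11, C=35): row 8 → A = 13 ✓
(B=11, C=33): row 12 → A = 25 ✓
Every {B, C} value is associated with a single A value, so {B, C} -> A holds.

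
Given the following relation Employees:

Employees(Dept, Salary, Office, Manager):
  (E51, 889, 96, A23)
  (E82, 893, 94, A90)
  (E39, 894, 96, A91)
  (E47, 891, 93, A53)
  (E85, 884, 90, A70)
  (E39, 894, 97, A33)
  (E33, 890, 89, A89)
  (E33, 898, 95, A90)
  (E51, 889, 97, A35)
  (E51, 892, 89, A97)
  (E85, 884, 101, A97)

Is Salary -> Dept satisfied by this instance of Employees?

Yes

Salary=889: 2 rows → Dept = E51, E51 ✓
Salary=893: 1 row → Dept = E82 ✓
Salary=894: 2 rows → Dept = E39, E39 ✓
Salary=891: 1 row → Dept = E47 ✓
Salary=884: 2 rows → Dept = E85, E85 ✓
Salary=890: 1 row → Dept = E33 ✓
Salary=898: 1 row → Dept = E33 ✓
Salary=892: 1 row → Dept = E51 ✓
Every Salary value is associated with a single Dept value, so Salary -> Dept holds.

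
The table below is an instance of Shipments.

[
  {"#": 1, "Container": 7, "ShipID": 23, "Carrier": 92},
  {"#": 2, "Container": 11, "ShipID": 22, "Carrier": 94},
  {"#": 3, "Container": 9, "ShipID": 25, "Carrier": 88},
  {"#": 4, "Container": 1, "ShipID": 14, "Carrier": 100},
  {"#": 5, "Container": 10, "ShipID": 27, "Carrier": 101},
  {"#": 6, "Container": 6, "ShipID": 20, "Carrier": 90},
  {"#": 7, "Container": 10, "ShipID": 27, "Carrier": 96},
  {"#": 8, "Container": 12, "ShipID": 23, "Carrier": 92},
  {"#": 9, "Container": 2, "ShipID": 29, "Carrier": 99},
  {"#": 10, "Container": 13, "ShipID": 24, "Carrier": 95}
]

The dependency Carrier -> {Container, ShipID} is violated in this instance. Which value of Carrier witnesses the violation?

92

Carrier=92: rows 1, 8 → {Container,ShipID} takes values {(7, 23), (12, 23)} — violation
Carrier=94: row 2 → {Container,ShipID} = (11, 22) ✓
Carrier=88: row 3 → {Container,ShipID} = (9, 25) ✓
Carrier=100: row 4 → {Container,ShipID} = (1, 14) ✓
Carrier=101: row 5 → {Container,ShipID} = (10, 27) ✓
Carrier=90: row 6 → {Container,ShipID} = (6, 20) ✓
Carrier=96: row 7 → {Container,ShipID} = (10, 27) ✓
Carrier=99: row 9 → {Container,ShipID} = (2, 29) ✓
Carrier=95: row 10 → {Container,ShipID} = (13, 24) ✓
The only Carrier value with inconsistent RHS is Carrier=92.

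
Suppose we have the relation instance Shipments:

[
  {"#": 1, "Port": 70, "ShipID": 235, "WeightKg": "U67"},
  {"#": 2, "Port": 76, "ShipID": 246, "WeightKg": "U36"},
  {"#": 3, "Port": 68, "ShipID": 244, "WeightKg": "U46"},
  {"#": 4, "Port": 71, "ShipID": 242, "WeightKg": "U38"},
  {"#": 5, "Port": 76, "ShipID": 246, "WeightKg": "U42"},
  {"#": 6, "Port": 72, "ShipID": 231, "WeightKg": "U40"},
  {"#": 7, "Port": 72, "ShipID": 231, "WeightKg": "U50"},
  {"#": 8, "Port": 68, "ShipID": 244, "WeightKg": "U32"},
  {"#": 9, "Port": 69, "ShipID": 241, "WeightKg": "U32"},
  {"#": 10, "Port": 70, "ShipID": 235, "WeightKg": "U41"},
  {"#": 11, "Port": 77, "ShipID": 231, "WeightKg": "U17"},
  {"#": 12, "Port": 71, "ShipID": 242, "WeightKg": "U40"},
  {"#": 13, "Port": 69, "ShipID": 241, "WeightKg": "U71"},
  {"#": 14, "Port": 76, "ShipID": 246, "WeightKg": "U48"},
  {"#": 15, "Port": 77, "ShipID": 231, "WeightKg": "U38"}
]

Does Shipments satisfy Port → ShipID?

Port=70: rows 1, 10 → ShipID = 235, 235 ✓
Port=76: rows 2, 5, 14 → ShipID = 246, 246, 246 ✓
Port=68: rows 3, 8 → ShipID = 244, 244 ✓
Port=71: rows 4, 12 → ShipID = 242, 242 ✓
Port=72: rows 6, 7 → ShipID = 231, 231 ✓
Port=69: rows 9, 13 → ShipID = 241, 241 ✓
Port=77: rows 11, 15 → ShipID = 231, 231 ✓
Every Port value is associated with a single ShipID value, so Port → ShipID holds.

Yes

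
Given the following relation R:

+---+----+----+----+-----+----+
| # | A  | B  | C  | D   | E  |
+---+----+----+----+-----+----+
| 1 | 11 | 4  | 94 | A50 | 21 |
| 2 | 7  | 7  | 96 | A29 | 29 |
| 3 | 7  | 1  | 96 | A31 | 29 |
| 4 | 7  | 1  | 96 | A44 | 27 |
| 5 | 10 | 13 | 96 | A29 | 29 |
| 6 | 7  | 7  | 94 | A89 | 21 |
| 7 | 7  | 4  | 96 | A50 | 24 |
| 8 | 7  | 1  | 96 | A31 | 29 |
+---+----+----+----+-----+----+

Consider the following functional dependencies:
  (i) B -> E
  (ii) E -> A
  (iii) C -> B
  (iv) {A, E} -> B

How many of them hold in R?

(i) B -> E: B=4: rows 1, 7 → E takes values {21, 24} — violation; B=7: rows 2, 6 → E takes values {29, 21} — violation; B=1: rows 3, 4, 8 → E takes values {29, 27} — violation — fails.
(ii) E -> A: E=21: rows 1, 6 → A takes values {11, 7} — violation; E=29: rows 2, 3, 5, 8 → A takes values {7, 10} — violation — fails.
(iii) C -> B: C=94: rows 1, 6 → B takes values {4, 7} — violation; C=96: rows 2, 3, 4, 5, 7, 8 → B takes values {7, 1, 13, 4} — violation — fails.
(iv) {A, E} -> B: (A=7, E=29): rows 2, 3, 8 → B takes values {7, 1} — violation — fails.
None of the 4 dependencies hold.

0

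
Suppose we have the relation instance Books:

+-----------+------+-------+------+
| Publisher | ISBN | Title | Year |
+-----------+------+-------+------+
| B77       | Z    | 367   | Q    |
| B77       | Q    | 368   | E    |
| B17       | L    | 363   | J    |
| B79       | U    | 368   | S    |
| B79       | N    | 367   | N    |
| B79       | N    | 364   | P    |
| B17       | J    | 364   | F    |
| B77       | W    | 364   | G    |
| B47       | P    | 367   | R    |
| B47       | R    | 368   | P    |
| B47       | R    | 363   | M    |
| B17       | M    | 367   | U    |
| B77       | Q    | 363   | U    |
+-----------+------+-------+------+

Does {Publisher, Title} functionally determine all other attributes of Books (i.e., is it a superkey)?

All 13 rows have distinct {Publisher, Title} values, so {Publisher, Title} → (all attributes) holds and {Publisher, Title} is a superkey.

Yes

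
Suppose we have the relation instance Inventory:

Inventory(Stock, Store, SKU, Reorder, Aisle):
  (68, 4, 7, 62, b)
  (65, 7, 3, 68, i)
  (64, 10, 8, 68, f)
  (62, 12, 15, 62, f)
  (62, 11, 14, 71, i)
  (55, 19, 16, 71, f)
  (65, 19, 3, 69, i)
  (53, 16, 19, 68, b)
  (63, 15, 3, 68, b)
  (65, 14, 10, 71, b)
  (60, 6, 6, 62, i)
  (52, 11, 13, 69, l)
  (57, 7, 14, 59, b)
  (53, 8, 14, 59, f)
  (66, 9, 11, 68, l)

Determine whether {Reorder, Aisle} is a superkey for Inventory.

Two distinct rows share (Reorder=68, Aisle=b), so {Reorder, Aisle} does not determine every attribute — not a superkey.

No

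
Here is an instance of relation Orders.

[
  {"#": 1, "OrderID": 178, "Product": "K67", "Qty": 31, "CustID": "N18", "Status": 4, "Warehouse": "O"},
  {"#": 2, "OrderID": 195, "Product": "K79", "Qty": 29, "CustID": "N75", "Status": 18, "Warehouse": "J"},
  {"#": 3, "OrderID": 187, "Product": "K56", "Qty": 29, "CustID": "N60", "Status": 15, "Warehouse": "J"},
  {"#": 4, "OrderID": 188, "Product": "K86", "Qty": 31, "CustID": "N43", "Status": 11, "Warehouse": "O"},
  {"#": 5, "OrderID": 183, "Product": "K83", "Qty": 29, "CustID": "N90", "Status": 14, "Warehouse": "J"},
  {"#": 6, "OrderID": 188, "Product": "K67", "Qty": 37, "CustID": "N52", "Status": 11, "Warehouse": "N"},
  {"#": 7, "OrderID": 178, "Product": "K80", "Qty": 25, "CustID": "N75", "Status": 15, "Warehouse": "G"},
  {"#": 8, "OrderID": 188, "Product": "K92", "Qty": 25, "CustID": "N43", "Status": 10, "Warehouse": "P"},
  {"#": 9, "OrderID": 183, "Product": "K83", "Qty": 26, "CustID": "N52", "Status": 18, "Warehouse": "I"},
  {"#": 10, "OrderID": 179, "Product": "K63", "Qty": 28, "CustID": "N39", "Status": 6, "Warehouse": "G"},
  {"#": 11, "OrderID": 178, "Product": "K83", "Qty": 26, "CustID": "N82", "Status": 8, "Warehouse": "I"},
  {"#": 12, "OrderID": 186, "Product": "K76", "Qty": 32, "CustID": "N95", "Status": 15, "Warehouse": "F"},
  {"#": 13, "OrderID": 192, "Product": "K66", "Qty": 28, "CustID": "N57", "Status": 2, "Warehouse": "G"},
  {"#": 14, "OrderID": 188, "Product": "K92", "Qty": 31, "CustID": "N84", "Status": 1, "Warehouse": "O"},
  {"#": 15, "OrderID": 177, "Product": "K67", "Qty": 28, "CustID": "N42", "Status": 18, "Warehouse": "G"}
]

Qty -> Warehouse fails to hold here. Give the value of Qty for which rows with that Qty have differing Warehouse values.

25

Qty=31: rows 1, 4, 14 → Warehouse = O, O, O ✓
Qty=29: rows 2, 3, 5 → Warehouse = J, J, J ✓
Qty=37: row 6 → Warehouse = N ✓
Qty=25: rows 7, 8 → Warehouse takes values {G, P} — violation
Qty=26: rows 9, 11 → Warehouse = I, I ✓
Qty=28: rows 10, 13, 15 → Warehouse = G, G, G ✓
Qty=32: row 12 → Warehouse = F ✓
The only Qty value with inconsistent Warehouse is Qty=25.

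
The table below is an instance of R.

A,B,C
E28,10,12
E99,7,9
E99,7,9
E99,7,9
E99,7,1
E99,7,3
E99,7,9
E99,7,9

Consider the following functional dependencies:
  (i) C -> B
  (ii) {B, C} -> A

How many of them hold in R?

2

(i) C -> B: every LHS value maps to a single RHS value — holds.
(ii) {B, C} -> A: every LHS value maps to a single RHS value — holds.
2 of the 2 dependencies hold.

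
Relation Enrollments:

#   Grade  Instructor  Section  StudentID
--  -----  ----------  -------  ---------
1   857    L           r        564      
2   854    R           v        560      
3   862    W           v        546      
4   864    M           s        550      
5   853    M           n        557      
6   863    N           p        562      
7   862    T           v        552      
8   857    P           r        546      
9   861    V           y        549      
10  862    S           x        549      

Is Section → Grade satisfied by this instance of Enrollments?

Section=r: rows 1, 8 → Grade = 857, 857 ✓
Section=v: rows 2, 3, 7 → Grade takes values {854, 862} — violation
Section=s: row 4 → Grade = 864 ✓
Section=n: row 5 → Grade = 853 ✓
Section=p: row 6 → Grade = 863 ✓
Section=y: row 9 → Grade = 861 ✓
Section=x: row 10 → Grade = 862 ✓
Two rows agree on Section but differ on Grade, so Section → Grade does not hold.

No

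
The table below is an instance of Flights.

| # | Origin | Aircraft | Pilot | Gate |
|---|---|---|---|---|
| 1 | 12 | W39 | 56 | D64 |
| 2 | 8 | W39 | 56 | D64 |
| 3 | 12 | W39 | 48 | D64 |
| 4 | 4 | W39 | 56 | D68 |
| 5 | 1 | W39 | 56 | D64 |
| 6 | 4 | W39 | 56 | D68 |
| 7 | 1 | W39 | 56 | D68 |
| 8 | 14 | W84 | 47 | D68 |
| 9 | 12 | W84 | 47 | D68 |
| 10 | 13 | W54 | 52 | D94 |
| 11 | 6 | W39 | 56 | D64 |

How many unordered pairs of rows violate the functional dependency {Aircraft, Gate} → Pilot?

4

(Aircraft=W39, Gate=D64): violating pairs (1,3), (2,3), (3,5), (3,11) — 4 pairs.
(Aircraft=W39, Gate=D68): all 3 rows agree on Pilot — 0 pairs.
(Aircraft=W84, Gate=D68): all 2 rows agree on Pilot — 0 pairs.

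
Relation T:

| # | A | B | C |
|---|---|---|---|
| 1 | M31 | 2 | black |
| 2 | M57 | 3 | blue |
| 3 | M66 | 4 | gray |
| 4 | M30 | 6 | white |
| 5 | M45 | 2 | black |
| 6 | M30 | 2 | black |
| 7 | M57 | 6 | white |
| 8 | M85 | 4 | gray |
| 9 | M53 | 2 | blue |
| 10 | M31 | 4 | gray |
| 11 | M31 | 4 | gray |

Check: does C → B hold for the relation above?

C=black: rows 1, 5, 6 → B = 2, 2, 2 ✓
C=blue: rows 2, 9 → B takes values {3, 2} — violation
C=gray: rows 3, 8, 10, 11 → B = 4, 4, 4, 4 ✓
C=white: rows 4, 7 → B = 6, 6 ✓
Two rows agree on C but differ on B, so C → B does not hold.

No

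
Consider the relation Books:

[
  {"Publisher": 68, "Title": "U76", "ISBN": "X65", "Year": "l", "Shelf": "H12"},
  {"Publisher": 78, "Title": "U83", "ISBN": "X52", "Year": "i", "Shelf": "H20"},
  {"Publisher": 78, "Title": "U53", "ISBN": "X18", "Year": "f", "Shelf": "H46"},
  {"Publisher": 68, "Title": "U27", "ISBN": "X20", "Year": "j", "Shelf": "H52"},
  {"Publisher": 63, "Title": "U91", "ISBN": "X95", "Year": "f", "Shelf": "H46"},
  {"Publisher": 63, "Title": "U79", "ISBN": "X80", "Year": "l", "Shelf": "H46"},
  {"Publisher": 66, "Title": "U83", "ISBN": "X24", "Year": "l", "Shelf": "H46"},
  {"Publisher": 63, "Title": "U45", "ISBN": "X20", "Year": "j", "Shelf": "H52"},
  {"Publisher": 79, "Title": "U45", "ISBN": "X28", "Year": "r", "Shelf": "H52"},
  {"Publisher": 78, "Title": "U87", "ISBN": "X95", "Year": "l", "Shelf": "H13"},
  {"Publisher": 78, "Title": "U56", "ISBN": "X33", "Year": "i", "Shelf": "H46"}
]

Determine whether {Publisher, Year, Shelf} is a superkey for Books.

All 11 rows have distinct {Publisher, Year, Shelf} values, so {Publisher, Year, Shelf} → (all attributes) holds and {Publisher, Year, Shelf} is a superkey.

Yes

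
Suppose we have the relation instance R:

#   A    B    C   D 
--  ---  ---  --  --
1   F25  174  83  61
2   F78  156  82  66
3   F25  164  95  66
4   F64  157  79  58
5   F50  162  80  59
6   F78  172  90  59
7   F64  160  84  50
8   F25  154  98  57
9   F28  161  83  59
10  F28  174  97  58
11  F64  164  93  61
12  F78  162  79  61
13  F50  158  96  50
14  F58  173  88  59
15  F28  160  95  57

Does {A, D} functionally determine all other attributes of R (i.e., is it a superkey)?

All 15 rows have distinct {A, D} values, so {A, D} → (all attributes) holds and {A, D} is a superkey.

Yes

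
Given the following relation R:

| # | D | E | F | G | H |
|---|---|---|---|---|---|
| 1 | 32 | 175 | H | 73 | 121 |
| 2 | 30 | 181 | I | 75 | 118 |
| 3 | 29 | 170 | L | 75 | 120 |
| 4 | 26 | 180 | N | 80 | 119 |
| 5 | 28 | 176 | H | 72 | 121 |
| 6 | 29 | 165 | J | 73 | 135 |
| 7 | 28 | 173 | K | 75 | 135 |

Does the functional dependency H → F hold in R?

H=121: rows 1, 5 → F = H, H ✓
H=118: row 2 → F = I ✓
H=120: row 3 → F = L ✓
H=119: row 4 → F = N ✓
H=135: rows 6, 7 → F takes values {J, K} — violation
Two rows agree on H but differ on F, so H → F does not hold.

No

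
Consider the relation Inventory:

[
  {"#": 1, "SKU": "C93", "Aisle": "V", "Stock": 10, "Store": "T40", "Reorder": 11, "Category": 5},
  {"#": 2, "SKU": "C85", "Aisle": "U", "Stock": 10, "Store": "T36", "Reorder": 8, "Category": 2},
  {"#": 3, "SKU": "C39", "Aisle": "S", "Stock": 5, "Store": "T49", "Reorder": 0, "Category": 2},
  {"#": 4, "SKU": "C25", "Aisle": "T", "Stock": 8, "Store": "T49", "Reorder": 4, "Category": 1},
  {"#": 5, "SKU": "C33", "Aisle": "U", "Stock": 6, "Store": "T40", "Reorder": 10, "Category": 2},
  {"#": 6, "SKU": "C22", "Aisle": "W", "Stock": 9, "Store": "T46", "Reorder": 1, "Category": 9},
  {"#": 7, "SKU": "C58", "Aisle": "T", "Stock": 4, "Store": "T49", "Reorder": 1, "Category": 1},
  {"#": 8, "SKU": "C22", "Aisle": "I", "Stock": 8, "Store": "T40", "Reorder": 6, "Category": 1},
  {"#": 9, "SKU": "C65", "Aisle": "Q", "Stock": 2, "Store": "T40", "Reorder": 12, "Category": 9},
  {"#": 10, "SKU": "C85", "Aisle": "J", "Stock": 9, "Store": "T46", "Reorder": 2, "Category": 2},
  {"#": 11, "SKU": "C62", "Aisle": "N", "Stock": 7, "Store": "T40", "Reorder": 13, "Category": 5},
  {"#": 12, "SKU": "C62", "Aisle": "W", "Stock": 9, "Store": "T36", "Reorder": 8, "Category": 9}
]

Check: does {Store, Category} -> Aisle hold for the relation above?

(Store=T40, Category=5): rows 1, 11 → Aisle takes values {V, N} — violation
(Store=T36, Category=2): row 2 → Aisle = U ✓
(Store=T49, Category=2): row 3 → Aisle = S ✓
(Store=T49, Category=1): rows 4, 7 → Aisle = T, T ✓
(Store=T40, Category=2): row 5 → Aisle = U ✓
(Store=T46, Category=9): row 6 → Aisle = W ✓
(Store=T40, Category=1): row 8 → Aisle = I ✓
(Store=T40, Category=9): row 9 → Aisle = Q ✓
(Store=T46, Category=2): row 10 → Aisle = J ✓
(Store=T36, Category=9): row 12 → Aisle = W ✓
Two rows agree on {Store, Category} but differ on Aisle, so {Store, Category} -> Aisle does not hold.

No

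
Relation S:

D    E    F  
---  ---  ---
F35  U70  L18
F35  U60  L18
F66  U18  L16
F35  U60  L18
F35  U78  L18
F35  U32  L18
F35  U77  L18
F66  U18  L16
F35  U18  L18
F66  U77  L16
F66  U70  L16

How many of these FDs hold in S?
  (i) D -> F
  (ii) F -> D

2

(i) D -> F: every LHS value maps to a single RHS value — holds.
(ii) F -> D: every LHS value maps to a single RHS value — holds.
2 of the 2 dependencies hold.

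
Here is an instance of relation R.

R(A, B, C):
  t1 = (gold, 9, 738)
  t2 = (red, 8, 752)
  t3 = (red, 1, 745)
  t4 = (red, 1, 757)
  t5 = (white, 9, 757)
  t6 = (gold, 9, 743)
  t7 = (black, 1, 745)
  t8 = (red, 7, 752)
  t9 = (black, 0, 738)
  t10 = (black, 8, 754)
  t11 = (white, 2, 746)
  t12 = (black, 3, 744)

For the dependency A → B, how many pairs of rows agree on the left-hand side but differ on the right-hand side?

A=gold: all 2 rows agree on B — 0 pairs.
A=red: violating pairs (2,3), (2,4), (2,8), (3,8), (4,8) — 5 pairs.
A=white: violating pairs (5,11) — 1 pair.
A=black: violating pairs (7,9), (7,10), (7,12), (9,10), (9,12), (10,12) — 6 pairs.

12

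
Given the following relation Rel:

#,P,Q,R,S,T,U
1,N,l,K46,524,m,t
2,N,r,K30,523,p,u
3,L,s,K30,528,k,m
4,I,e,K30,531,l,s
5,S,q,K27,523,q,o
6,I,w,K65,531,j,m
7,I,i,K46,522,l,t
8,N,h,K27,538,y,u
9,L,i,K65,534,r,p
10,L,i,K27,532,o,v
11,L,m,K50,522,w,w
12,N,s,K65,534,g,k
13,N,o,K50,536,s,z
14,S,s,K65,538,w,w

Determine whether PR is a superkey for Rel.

Yes

All 14 rows have distinct PR values, so PR → (all attributes) holds and PR is a superkey.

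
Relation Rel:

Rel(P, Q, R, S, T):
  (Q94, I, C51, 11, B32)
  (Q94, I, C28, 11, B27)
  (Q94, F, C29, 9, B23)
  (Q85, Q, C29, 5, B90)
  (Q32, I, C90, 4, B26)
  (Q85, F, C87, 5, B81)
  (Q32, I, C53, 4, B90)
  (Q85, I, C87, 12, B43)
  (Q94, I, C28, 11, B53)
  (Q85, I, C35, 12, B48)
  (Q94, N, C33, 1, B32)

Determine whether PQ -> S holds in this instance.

(P=Q94, Q=I): 3 rows → S = 11, 11, 11 ✓
(P=Q94, Q=F): 1 row → S = 9 ✓
(P=Q85, Q=Q): 1 row → S = 5 ✓
(P=Q32, Q=I): 2 rows → S = 4, 4 ✓
(P=Q85, Q=F): 1 row → S = 5 ✓
(P=Q85, Q=I): 2 rows → S = 12, 12 ✓
(P=Q94, Q=N): 1 row → S = 1 ✓
Every PQ value is associated with a single S value, so PQ -> S holds.

Yes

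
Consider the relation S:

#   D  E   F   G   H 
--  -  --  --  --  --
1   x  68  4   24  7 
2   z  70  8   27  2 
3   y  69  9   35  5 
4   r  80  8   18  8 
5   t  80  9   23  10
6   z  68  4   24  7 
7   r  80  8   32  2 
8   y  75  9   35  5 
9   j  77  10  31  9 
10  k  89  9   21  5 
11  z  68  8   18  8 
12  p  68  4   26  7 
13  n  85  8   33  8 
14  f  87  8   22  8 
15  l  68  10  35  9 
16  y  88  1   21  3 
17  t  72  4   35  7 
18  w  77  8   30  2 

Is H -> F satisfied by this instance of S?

Yes

H=7: rows 1, 6, 12, 17 → F = 4, 4, 4, 4 ✓
H=2: rows 2, 7, 18 → F = 8, 8, 8 ✓
H=5: rows 3, 8, 10 → F = 9, 9, 9 ✓
H=8: rows 4, 11, 13, 14 → F = 8, 8, 8, 8 ✓
H=10: row 5 → F = 9 ✓
H=9: rows 9, 15 → F = 10, 10 ✓
H=3: row 16 → F = 1 ✓
Every H value is associated with a single F value, so H -> F holds.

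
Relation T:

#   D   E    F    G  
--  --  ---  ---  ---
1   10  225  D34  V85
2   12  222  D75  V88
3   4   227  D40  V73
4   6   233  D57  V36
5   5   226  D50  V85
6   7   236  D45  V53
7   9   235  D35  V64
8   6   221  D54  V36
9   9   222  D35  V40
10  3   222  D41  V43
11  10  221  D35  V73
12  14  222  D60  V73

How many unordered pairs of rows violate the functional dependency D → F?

2

D=10: violating pairs (1,11) — 1 pair.
D=6: violating pairs (4,8) — 1 pair.
D=9: all 2 rows agree on F — 0 pairs.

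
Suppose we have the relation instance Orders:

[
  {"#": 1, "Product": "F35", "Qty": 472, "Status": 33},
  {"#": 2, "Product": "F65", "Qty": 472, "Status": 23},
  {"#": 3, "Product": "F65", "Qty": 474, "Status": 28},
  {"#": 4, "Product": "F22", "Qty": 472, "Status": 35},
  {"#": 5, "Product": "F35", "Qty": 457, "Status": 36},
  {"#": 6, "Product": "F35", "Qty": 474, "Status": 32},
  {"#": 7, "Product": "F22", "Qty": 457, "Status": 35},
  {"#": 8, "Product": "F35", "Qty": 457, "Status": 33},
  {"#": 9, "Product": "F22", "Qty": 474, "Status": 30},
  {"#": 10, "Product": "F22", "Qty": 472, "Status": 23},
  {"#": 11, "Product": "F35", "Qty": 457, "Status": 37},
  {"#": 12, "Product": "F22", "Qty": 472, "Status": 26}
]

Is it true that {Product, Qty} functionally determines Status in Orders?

No

(Product=F35, Qty=472): row 1 → Status = 33 ✓
(Product=F65, Qty=472): row 2 → Status = 23 ✓
(Product=F65, Qty=474): row 3 → Status = 28 ✓
(Product=F22, Qty=472): rows 4, 10, 12 → Status takes values {35, 23, 26} — violation
(Product=F35, Qty=457): rows 5, 8, 11 → Status takes values {36, 33, 37} — violation
(Product=F35, Qty=474): row 6 → Status = 32 ✓
(Product=F22, Qty=457): row 7 → Status = 35 ✓
(Product=F22, Qty=474): row 9 → Status = 30 ✓
Two rows agree on {Product, Qty} but differ on Status, so {Product, Qty} → Status does not hold.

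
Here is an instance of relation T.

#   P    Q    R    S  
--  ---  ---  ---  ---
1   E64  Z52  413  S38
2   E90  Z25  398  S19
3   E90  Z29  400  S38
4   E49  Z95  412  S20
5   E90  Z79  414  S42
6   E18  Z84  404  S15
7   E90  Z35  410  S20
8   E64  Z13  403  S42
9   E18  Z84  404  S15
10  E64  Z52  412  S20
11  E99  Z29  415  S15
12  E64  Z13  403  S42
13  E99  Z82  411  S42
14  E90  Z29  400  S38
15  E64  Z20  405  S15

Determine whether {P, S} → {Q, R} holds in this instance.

Yes

(P=E64, S=S38): row 1 → {Q,R} = (Z52, 413) ✓
(P=E90, S=S19): row 2 → {Q,R} = (Z25, 398) ✓
(P=E90, S=S38): rows 3, 14 → {Q,R} = (Z29, 400), (Z29, 400) ✓
(P=E49, S=S20): row 4 → {Q,R} = (Z95, 412) ✓
(P=E90, S=S42): row 5 → {Q,R} = (Z79, 414) ✓
(P=E18, S=S15): rows 6, 9 → {Q,R} = (Z84, 404), (Z84, 404) ✓
(P=E90, S=S20): row 7 → {Q,R} = (Z35, 410) ✓
(P=E64, S=S42): rows 8, 12 → {Q,R} = (Z13, 403), (Z13, 403) ✓
(P=E64, S=S20): row 10 → {Q,R} = (Z52, 412) ✓
(P=E99, S=S15): row 11 → {Q,R} = (Z29, 415) ✓
(P=E99, S=S42): row 13 → {Q,R} = (Z82, 411) ✓
(P=E64, S=S15): row 15 → {Q,R} = (Z20, 405) ✓
Every {P, S} value is associated with a single {Q, R} value, so {P, S} → {Q, R} holds.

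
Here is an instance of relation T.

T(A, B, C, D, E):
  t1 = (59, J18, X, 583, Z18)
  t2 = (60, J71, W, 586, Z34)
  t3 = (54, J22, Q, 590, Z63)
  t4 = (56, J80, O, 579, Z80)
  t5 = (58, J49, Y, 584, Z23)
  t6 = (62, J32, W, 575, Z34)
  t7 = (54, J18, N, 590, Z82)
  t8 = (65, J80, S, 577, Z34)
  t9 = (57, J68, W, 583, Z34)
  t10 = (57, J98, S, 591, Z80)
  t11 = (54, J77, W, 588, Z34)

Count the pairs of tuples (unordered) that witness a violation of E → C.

E=Z34: violating pairs (2,8), (6,8), (8,9), (8,11) — 4 pairs.
E=Z80: violating pairs (4,10) — 1 pair.

5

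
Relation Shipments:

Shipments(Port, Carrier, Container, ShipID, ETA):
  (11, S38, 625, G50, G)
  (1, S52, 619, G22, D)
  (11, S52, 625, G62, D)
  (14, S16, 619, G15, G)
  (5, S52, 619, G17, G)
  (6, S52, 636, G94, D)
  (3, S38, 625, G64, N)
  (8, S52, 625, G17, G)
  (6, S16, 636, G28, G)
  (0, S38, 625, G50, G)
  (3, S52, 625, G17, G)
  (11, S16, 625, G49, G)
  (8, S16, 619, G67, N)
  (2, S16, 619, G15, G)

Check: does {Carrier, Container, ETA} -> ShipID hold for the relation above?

Yes

(Carrier=S38, Container=625, ETA=G): 2 rows → ShipID = G50, G50 ✓
(Carrier=S52, Container=619, ETA=D): 1 row → ShipID = G22 ✓
(Carrier=S52, Container=625, ETA=D): 1 row → ShipID = G62 ✓
(Carrier=S16, Container=619, ETA=G): 2 rows → ShipID = G15, G15 ✓
(Carrier=S52, Container=619, ETA=G): 1 row → ShipID = G17 ✓
(Carrier=S52, Container=636, ETA=D): 1 row → ShipID = G94 ✓
(Carrier=S38, Container=625, ETA=N): 1 row → ShipID = G64 ✓
(Carrier=S52, Container=625, ETA=G): 2 rows → ShipID = G17, G17 ✓
(Carrier=S16, Container=636, ETA=G): 1 row → ShipID = G28 ✓
(Carrier=S16, Container=625, ETA=G): 1 row → ShipID = G49 ✓
(Carrier=S16, Container=619, ETA=N): 1 row → ShipID = G67 ✓
Every {Carrier, Container, ETA} value is associated with a single ShipID value, so {Carrier, Container, ETA} -> ShipID holds.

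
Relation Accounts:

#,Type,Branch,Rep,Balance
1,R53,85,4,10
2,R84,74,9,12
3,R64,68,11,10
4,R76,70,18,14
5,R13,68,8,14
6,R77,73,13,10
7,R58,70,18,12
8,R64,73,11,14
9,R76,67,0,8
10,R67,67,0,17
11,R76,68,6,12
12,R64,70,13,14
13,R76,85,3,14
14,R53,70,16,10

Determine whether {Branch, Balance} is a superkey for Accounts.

No

Rows 4 and 12 have the same {Branch, Balance} value (Branch=70, Balance=14) but are distinct tuples, so {Branch, Balance} does not determine every attribute — not a superkey.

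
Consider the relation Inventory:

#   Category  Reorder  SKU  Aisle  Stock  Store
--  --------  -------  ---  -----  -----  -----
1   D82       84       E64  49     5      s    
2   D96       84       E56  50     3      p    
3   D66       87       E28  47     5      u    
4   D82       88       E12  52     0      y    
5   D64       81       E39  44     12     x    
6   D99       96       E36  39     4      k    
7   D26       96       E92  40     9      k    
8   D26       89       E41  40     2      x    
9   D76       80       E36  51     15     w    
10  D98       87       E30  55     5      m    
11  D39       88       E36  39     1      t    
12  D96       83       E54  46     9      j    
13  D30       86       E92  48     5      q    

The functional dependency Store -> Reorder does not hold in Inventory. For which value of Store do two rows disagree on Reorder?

Store=s: row 1 → Reorder = 84 ✓
Store=p: row 2 → Reorder = 84 ✓
Store=u: row 3 → Reorder = 87 ✓
Store=y: row 4 → Reorder = 88 ✓
Store=x: rows 5, 8 → Reorder takes values {81, 89} — violation
Store=k: rows 6, 7 → Reorder = 96, 96 ✓
Store=w: row 9 → Reorder = 80 ✓
Store=m: row 10 → Reorder = 87 ✓
Store=t: row 11 → Reorder = 88 ✓
Store=j: row 12 → Reorder = 83 ✓
Store=q: row 13 → Reorder = 86 ✓
The only Store value with inconsistent Reorder is Store=x.

x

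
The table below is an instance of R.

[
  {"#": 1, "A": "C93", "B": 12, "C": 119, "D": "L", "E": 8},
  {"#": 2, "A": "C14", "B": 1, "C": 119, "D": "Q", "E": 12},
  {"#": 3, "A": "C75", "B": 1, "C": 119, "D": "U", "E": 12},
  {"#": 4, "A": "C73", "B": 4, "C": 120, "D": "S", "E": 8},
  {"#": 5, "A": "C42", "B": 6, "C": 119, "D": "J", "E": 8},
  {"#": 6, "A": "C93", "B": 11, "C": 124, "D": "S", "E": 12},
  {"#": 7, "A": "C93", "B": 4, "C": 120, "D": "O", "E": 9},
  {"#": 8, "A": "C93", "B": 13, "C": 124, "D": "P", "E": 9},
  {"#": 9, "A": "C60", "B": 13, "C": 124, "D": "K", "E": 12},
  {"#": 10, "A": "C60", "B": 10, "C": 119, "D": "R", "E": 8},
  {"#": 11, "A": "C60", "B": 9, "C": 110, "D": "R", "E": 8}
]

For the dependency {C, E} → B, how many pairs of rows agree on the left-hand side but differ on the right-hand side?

(C=119, E=8): violating pairs (1,5), (1,10), (5,10) — 3 pairs.
(C=119, E=12): all 2 rows agree on B — 0 pairs.
(C=124, E=12): violating pairs (6,9) — 1 pair.

4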